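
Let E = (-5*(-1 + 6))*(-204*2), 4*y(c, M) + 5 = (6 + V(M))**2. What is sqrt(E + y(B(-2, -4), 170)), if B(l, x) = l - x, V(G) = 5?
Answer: sqrt(10229) ≈ 101.14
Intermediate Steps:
y(c, M) = 29 (y(c, M) = -5/4 + (6 + 5)**2/4 = -5/4 + (1/4)*11**2 = -5/4 + (1/4)*121 = -5/4 + 121/4 = 29)
E = 10200 (E = -5*5*(-408) = -25*(-408) = 10200)
sqrt(E + y(B(-2, -4), 170)) = sqrt(10200 + 29) = sqrt(10229)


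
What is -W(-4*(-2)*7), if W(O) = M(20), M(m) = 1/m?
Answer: -1/20 ≈ -0.050000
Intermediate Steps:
W(O) = 1/20
-W(-4*(-2)*7) = -1*1/20 = -1/20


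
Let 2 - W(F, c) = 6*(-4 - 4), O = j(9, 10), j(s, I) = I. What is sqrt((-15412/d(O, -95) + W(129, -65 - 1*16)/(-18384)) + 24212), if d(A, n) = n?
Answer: sqrt(4646630461760790)/436620 ≈ 156.12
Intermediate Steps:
O = 10
W(F, c) = 50 (W(F, c) = 2 - 6*(-4 - 4) = 2 - 6*(-8) = 2 - 1*(-48) = 2 + 48 = 50)
sqrt((-15412/d(O, -95) + W(129, -65 - 1*16)/(-18384)) + 24212) = sqrt((-15412/(-95) + 50/(-18384)) + 24212) = sqrt((-15412*(-1/95) + 50*(-1/18384)) + 24212) = sqrt((15412/95 - 25/9192) + 24212) = sqrt(141664729/873240 + 24212) = sqrt(21284551609/873240) = sqrt(4646630461760790)/436620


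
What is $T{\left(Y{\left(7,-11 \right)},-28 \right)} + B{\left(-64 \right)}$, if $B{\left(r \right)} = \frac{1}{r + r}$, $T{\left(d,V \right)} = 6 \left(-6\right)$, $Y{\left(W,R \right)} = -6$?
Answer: $- \frac{4609}{128} \approx -36.008$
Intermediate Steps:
$T{\left(d,V \right)} = -36$
$B{\left(r \right)} = \frac{1}{2 r}$
$T{\left(Y{\left(7,-11 \right)},-28 \right)} + B{\left(-64 \right)} = -36 + \frac{1}{2 \left(-64\right)} = -36 + \frac{1}{2} \left(- \frac{1}{64}\right) = -36 - \frac{1}{128} = - \frac{4609}{128}$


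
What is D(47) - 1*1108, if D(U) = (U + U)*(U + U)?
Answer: 7728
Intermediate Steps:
D(U) = 4*U² (D(U) = (2*U)*(2*U) = 4*U²)
D(47) - 1*1108 = 4*47² - 1*1108 = 4*2209 - 1108 = 8836 - 1108 = 7728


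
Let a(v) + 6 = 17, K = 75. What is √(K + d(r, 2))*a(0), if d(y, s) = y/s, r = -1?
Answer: 11*√298/2 ≈ 94.945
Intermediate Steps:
a(v) = 11 (a(v) = -6 + 17 = 11)
√(K + d(r, 2))*a(0) = √(75 - 1/2)*11 = √(75 - 1*½)*11 = √(75 - ½)*11 = √(149/2)*11 = (√298/2)*11 = 11*√298/2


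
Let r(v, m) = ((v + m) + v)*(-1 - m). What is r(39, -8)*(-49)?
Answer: -24010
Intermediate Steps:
r(v, m) = (-1 - m)*(m + 2*v) (r(v, m) = ((m + v) + v)*(-1 - m) = (m + 2*v)*(-1 - m) = (-1 - m)*(m + 2*v))
r(39, -8)*(-49) = (-1*(-8) - 1*(-8)² - 2*39 - 2*(-8)*39)*(-49) = (8 - 1*64 - 78 + 624)*(-49) = (8 - 64 - 78 + 624)*(-49) = 490*(-49) = -24010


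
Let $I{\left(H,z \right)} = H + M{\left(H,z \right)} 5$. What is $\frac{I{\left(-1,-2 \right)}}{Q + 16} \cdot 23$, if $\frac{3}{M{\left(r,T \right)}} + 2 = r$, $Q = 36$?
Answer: $- \frac{69}{26} \approx -2.6538$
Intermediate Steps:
$M{\left(r,T \right)} = \frac{3}{-2 + r}$
$I{\left(H,z \right)} = H + \frac{15}{-2 + H}$ ($I{\left(H,z \right)} = H + \frac{3}{-2 + H} 5 = H + \frac{15}{-2 + H}$)
$\frac{I{\left(-1,-2 \right)}}{Q + 16} \cdot 23 = \frac{\frac{1}{-2 - 1} \left(15 - \left(-2 - 1\right)\right)}{36 + 16} \cdot 23 = \frac{\frac{1}{-3} \left(15 - -3\right)}{52} \cdot 23 = - \frac{15 + 3}{3} \cdot \frac{1}{52} \cdot 23 = \left(- \frac{1}{3}\right) 18 \cdot \frac{1}{52} \cdot 23 = \left(-6\right) \frac{1}{52} \cdot 23 = \left(- \frac{3}{26}\right) 23 = - \frac{69}{26}$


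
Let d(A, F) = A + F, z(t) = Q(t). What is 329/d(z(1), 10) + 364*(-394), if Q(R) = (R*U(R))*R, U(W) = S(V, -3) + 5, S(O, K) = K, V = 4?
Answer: -1720663/12 ≈ -1.4339e+5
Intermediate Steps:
U(W) = 2 (U(W) = -3 + 5 = 2)
Q(R) = 2*R**2 (Q(R) = (R*2)*R = (2*R)*R = 2*R**2)
z(t) = 2*t**2
329/d(z(1), 10) + 364*(-394) = 329/(2*1**2 + 10) + 364*(-394) = 329/(2*1 + 10) - 143416 = 329/(2 + 10) - 143416 = 329/12 - 143416 = -1720663/12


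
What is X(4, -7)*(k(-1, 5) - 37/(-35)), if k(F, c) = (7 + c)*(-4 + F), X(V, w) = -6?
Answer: 12378/35 ≈ 353.66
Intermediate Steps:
k(F, c) = (-4 + F)*(7 + c)
X(4, -7)*(k(-1, 5) - 37/(-35)) = -6*((-28 - 4*5 + 7*(-1) - 1*5) - 37/(-35)) = -6*((-28 - 20 - 7 - 5) - 37*(-1/35)) = -6*(-60 + 37/35) = -6*(-2063/35) = 12378/35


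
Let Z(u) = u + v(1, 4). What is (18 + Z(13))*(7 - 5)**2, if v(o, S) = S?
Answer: 140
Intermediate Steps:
Z(u) = 4 + u (Z(u) = u + 4 = 4 + u)
(18 + Z(13))*(7 - 5)**2 = (18 + (4 + 13))*(7 - 5)**2 = (18 + 17)*2**2 = 35*4 = 140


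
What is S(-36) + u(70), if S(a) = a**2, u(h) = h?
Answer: 1366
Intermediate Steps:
S(-36) + u(70) = (-36)**2 + 70 = 1296 + 70 = 1366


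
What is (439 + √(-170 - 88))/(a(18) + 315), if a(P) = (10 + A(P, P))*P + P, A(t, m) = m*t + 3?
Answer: 439/6399 + I*√258/6399 ≈ 0.068604 + 0.0025101*I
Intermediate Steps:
A(t, m) = 3 + m*t
a(P) = P + P*(13 + P²) (a(P) = (10 + (3 + P*P))*P + P = (10 + (3 + P²))*P + P = (13 + P²)*P + P = P*(13 + P²) + P = P + P*(13 + P²))
(439 + √(-170 - 88))/(a(18) + 315) = (439 + √(-170 - 88))/(18*(14 + 18²) + 315) = (439 + √(-258))/(18*(14 + 324) + 315) = (439 + I*√258)/(18*338 + 315) = (439 + I*√258)/(6084 + 315) = (439 + I*√258)/6399 = (439 + I*√258)*(1/6399) = 439/6399 + I*√258/6399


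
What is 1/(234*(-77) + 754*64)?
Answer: 1/30238 ≈ 3.3071e-5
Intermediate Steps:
1/(234*(-77) + 754*64) = 1/(-18018 + 48256) = 1/30238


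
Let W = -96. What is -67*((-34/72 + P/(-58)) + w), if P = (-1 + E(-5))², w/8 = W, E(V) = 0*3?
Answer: 53754301/1044 ≈ 51489.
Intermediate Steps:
E(V) = 0
w = -768 (w = 8*(-96) = -768)
P = 1 (P = (-1 + 0)² = (-1)² = 1)
-67*((-34/72 + P/(-58)) + w) = -67*((-34/72 + 1/(-58)) - 768) = -67*((-34*1/72 + 1*(-1/58)) - 768) = -67*((-17/36 - 1/58) - 768) = -67*(-511/1044 - 768) = -67*(-802303/1044) = 53754301/1044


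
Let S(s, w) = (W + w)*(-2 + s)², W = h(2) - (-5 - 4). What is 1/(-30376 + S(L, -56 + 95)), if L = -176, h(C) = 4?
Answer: 1/1617192 ≈ 6.1836e-7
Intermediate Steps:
W = 13 (W = 4 - (-5 - 4) = 4 - 1*(-9) = 4 + 9 = 13)
S(s, w) = (-2 + s)²*(13 + w) (S(s, w) = (13 + w)*(-2 + s)² = (-2 + s)²*(13 + w))
1/(-30376 + S(L, -56 + 95)) = 1/(-30376 + (-2 - 176)²*(13 + (-56 + 95))) = 1/(-30376 + (-178)²*(13 + 39)) = 1/(-30376 + 31684*52) = 1/(-30376 + 1647568) = 1/1617192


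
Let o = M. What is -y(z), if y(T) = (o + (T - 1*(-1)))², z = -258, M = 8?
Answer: -62001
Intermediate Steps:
o = 8
y(T) = (9 + T)² (y(T) = (8 + (T - 1*(-1)))² = (8 + (T + 1))² = (8 + (1 + T))² = (9 + T)²)
-y(z) = -(9 - 258)² = -1*(-249)² = -1*62001 = -62001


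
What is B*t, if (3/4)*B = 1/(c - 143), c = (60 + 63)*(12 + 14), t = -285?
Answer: -76/611 ≈ -0.12439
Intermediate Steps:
c = 3198 (c = 123*26 = 3198)
B = 4/9165 (B = 4/(3*(3198 - 143)) = (4/3)/3055 = (4/3)*(1/3055) = 4/9165 ≈ 0.00043644)
B*t = (4/9165)*(-285) = -76/611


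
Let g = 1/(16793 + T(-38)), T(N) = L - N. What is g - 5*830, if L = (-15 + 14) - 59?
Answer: -69599649/16771 ≈ -4150.0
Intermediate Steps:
L = -60 (L = -1 - 59 = -60)
T(N) = -60 - N
g = 1/16771 (g = 1/(16793 + (-60 - 1*(-38))) = 1/(16793 + (-60 + 38)) = 1/(16793 - 22) = 1/16771 ≈ 5.9627e-5)
g - 5*830 = 1/16771 - 5*830 = 1/16771 - 4150 = -69599649/16771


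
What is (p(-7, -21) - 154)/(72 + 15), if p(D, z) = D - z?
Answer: -140/87 ≈ -1.6092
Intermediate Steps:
(p(-7, -21) - 154)/(72 + 15) = ((-7 - 1*(-21)) - 154)/(72 + 15) = ((-7 + 21) - 154)/87 = (14 - 154)*(1/87) = -140*1/87 = -140/87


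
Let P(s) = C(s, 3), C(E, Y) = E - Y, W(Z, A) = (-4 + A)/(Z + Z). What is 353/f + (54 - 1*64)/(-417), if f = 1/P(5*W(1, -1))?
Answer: -4563211/834 ≈ -5471.5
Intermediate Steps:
W(Z, A) = (-4 + A)/(2*Z) (W(Z, A) = (-4 + A)/((2*Z)) = (-4 + A)*(1/(2*Z)) = (-4 + A)/(2*Z))
P(s) = -3 + s (P(s) = s - 1*3 = s - 3 = -3 + s)
f = -2/31 (f = 1/(-3 + 5*((1/2)*(-4 - 1)/1)) = 1/(-3 + 5*((1/2)*1*(-5))) = 1/(-3 + 5*(-5/2)) = 1/(-3 - 25/2) = 1/(-31/2) = -2/31 ≈ -0.064516)
353/f + (54 - 1*64)/(-417) = 353/(-2/31) + (54 - 1*64)/(-417) = 353*(-31/2) + (54 - 64)*(-1/417) = -10943/2 - 10*(-1/417) = -10943/2 + 10/417 = -4563211/834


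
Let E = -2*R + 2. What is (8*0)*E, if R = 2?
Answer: 0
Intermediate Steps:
E = -2 (E = -2*2 + 2 = -4 + 2 = -2)
(8*0)*E = (8*0)*(-2) = 0*(-2) = 0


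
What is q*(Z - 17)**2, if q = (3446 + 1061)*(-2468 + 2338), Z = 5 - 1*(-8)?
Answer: -9374560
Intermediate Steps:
Z = 13 (Z = 5 + 8 = 13)
q = -585910 (q = 4507*(-130) = -585910)
q*(Z - 17)**2 = -585910*(13 - 17)**2 = -585910*(-4)**2 = -585910*16 = -9374560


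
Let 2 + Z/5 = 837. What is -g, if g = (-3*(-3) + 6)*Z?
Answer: -62625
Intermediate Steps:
Z = 4175 (Z = -10 + 5*837 = -10 + 4185 = 4175)
g = 62625 (g = (-3*(-3) + 6)*4175 = (9 + 6)*4175 = 15*4175 = 62625)
-g = -1*62625 = -62625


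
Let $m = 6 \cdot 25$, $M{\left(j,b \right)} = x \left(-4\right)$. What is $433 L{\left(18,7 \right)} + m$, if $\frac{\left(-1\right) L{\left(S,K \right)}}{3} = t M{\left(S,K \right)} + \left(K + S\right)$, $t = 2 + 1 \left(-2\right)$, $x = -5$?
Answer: $-32325$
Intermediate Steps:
$M{\left(j,b \right)} = 20$ ($M{\left(j,b \right)} = \left(-5\right) \left(-4\right) = 20$)
$t = 0$ ($t = 2 - 2 = 0$)
$m = 150$
$L{\left(S,K \right)} = - 3 K - 3 S$ ($L{\left(S,K \right)} = - 3 \left(0 \cdot 20 + \left(K + S\right)\right) = - 3 \left(0 + \left(K + S\right)\right) = - 3 \left(K + S\right) = - 3 K - 3 S$)
$433 L{\left(18,7 \right)} + m = 433 \left(\left(-3\right) 7 - 54\right) + 150 = 433 \left(-21 - 54\right) + 150 = 433 \left(-75\right) + 150 = -32475 + 150 = -32325$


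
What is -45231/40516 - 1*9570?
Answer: -387783351/40516 ≈ -9571.1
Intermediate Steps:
-45231/40516 - 1*9570 = -45231*1/40516 - 9570 = -45231/40516 - 9570 = -387783351/40516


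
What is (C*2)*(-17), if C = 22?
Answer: -748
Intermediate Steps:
(C*2)*(-17) = (22*2)*(-17) = 44*(-17) = -748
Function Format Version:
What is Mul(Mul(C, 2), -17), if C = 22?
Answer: -748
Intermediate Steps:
Mul(Mul(C, 2), -17) = Mul(Mul(22, 2), -17) = Mul(44, -17) = -748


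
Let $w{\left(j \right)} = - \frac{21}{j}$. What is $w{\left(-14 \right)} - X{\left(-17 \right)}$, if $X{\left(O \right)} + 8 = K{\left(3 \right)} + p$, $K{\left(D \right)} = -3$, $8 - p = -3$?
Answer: $\frac{3}{2} \approx 1.5$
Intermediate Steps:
$p = 11$ ($p = 8 - -3 = 8 + 3 = 11$)
$X{\left(O \right)} = 0$ ($X{\left(O \right)} = -8 + \left(-3 + 11\right) = -8 + 8 = 0$)
$w{\left(-14 \right)} - X{\left(-17 \right)} = - \frac{21}{-14} - 0 = \left(-21\right) \left(- \frac{1}{14}\right) + 0 = \frac{3}{2} + 0 = \frac{3}{2}$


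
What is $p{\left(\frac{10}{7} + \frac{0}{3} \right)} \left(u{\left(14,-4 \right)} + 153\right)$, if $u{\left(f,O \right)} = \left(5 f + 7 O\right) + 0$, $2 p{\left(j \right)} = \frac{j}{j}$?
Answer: $\frac{195}{2} \approx 97.5$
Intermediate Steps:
$p{\left(j \right)} = \frac{1}{2}$ ($p{\left(j \right)} = \frac{j \frac{1}{j}}{2} = \frac{1}{2} \cdot 1 = \frac{1}{2}$)
$u{\left(f,O \right)} = 5 f + 7 O$
$p{\left(\frac{10}{7} + \frac{0}{3} \right)} \left(u{\left(14,-4 \right)} + 153\right) = \frac{\left(5 \cdot 14 + 7 \left(-4\right)\right) + 153}{2} = \frac{\left(70 - 28\right) + 153}{2} = \frac{42 + 153}{2} = \frac{1}{2} \cdot 195 = \frac{195}{2}$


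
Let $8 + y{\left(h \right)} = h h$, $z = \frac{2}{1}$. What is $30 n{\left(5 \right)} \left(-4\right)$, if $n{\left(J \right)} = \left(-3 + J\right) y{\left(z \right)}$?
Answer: $960$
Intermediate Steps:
$z = 2$ ($z = 2 \cdot 1 = 2$)
$y{\left(h \right)} = -8 + h^{2}$ ($y{\left(h \right)} = -8 + h h = -8 + h^{2}$)
$n{\left(J \right)} = 12 - 4 J$ ($n{\left(J \right)} = \left(-3 + J\right) \left(-8 + 2^{2}\right) = \left(-3 + J\right) \left(-8 + 4\right) = \left(-3 + J\right) \left(-4\right) = 12 - 4 J$)
$30 n{\left(5 \right)} \left(-4\right) = 30 \left(12 - 20\right) \left(-4\right) = 30 \left(-8\right) \left(-4\right) = \left(-240\right) \left(-4\right) = 960$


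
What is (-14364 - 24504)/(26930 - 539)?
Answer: -12956/8797 ≈ -1.4728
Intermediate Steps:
(-14364 - 24504)/(26930 - 539) = -38868/26391 = -38868*1/26391 = -12956/8797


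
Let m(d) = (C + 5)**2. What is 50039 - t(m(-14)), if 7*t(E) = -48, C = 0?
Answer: 350321/7 ≈ 50046.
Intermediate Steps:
m(d) = 25 (m(d) = (0 + 5)**2 = 5**2 = 25)
t(E) = -48/7 (t(E) = (1/7)*(-48) = -48/7)
50039 - t(m(-14)) = 50039 - 1*(-48/7) = 50039 + 48/7 = 350321/7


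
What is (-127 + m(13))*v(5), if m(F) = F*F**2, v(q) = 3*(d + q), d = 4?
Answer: 55890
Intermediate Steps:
v(q) = 12 + 3*q (v(q) = 3*(4 + q) = 12 + 3*q)
m(F) = F**3
(-127 + m(13))*v(5) = (-127 + 13**3)*(12 + 3*5) = (-127 + 2197)*(12 + 15) = 2070*27 = 55890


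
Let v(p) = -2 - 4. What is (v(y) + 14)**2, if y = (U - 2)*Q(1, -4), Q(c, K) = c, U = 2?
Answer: 64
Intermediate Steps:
y = 0 (y = (2 - 2)*1 = 0*1 = 0)
v(p) = -6
(v(y) + 14)**2 = (-6 + 14)**2 = 8**2 = 64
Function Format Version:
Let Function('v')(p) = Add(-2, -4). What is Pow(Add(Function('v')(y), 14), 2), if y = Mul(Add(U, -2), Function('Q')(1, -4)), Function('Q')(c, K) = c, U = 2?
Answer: 64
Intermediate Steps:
y = 0 (y = Mul(Add(2, -2), 1) = Mul(0, 1) = 0)
Function('v')(p) = -6
Pow(Add(Function('v')(y), 14), 2) = Pow(Add(-6, 14), 2) = Pow(8, 2) = 64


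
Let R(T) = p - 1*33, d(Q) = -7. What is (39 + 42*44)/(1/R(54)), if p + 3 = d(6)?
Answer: -81141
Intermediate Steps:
p = -10 (p = -3 - 7 = -10)
R(T) = -43 (R(T) = -10 - 1*33 = -10 - 33 = -43)
(39 + 42*44)/(1/R(54)) = (39 + 42*44)/(1/(-43)) = (39 + 1848)/(-1/43) = 1887*(-43) = -81141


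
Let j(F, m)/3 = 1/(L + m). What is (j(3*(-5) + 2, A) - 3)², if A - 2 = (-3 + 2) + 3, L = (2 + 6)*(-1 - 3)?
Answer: 7569/784 ≈ 9.6543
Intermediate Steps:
L = -32 (L = 8*(-4) = -32)
A = 4 (A = 2 + ((-3 + 2) + 3) = 2 + (-1 + 3) = 2 + 2 = 4)
j(F, m) = 3/(-32 + m)
(j(3*(-5) + 2, A) - 3)² = (3/(-32 + 4) - 3)² = (3/(-28) - 3)² = (3*(-1/28) - 3)² = (-3/28 - 3)² = (-87/28)² = 7569/784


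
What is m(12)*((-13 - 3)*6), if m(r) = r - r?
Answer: 0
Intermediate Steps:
m(r) = 0
m(12)*((-13 - 3)*6) = 0*((-13 - 3)*6) = 0*(-16*6) = 0*(-96) = 0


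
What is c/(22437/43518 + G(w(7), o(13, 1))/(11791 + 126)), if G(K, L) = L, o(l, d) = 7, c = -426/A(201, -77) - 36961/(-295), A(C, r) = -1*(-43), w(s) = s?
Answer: 253018769731306/1131867137725 ≈ 223.54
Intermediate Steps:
A(C, r) = 43
c = 1463653/12685 (c = -426/43 - 36961/(-295) = -426*1/43 - 36961*(-1/295) = -426/43 + 36961/295 = 1463653/12685 ≈ 115.38)
c/(22437/43518 + G(w(7), o(13, 1))/(11791 + 126)) = 1463653/(12685*(22437/43518 + 7/(11791 + 126))) = 1463653/(12685*(22437*(1/43518) + 7/11917)) = 1463653/(12685*(7479/14506 + 7*(1/11917))) = 1463653/(12685*(7479/14506 + 7/11917)) = 1463653/(12685*(89228785/172868002)) = (1463653/12685)*(172868002/89228785) = 253018769731306/1131867137725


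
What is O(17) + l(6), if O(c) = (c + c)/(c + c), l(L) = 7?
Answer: 8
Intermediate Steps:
O(c) = 1 (O(c) = (2*c)/((2*c)) = (2*c)*(1/(2*c)) = 1)
O(17) + l(6) = 1 + 7 = 8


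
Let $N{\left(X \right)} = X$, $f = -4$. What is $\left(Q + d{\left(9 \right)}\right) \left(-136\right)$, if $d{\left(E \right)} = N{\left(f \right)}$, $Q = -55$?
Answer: $8024$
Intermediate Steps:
$d{\left(E \right)} = -4$
$\left(Q + d{\left(9 \right)}\right) \left(-136\right) = \left(-55 - 4\right) \left(-136\right) = \left(-59\right) \left(-136\right) = 8024$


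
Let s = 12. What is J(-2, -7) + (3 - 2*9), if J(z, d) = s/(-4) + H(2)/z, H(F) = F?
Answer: -19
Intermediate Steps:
J(z, d) = -3 + 2/z (J(z, d) = 12/(-4) + 2/z = 12*(-¼) + 2/z = -3 + 2/z)
J(-2, -7) + (3 - 2*9) = (-3 + 2/(-2)) + (3 - 2*9) = (-3 + 2*(-½)) + (3 - 18) = (-3 - 1) - 15 = -4 - 15 = -19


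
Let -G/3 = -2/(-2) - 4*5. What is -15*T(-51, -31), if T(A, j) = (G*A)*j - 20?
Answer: -1351455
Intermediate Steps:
G = 57 (G = -3*(-2/(-2) - 4*5) = -3*(-2*(-½) - 20) = -3*(1 - 20) = -3*(-19) = 57)
T(A, j) = -20 + 57*A*j (T(A, j) = (57*A)*j - 20 = 57*A*j - 20 = -20 + 57*A*j)
-15*T(-51, -31) = -15*(-20 + 57*(-51)*(-31)) = -15*(-20 + 90117) = -15*90097 = -1351455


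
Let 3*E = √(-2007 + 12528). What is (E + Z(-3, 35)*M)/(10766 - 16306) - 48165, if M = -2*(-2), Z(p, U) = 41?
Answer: -66708566/1385 - √1169/5540 ≈ -48165.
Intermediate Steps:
E = √1169 (E = √(-2007 + 12528)/3 = √10521/3 = (3*√1169)/3 = √1169 ≈ 34.191)
M = 4
(E + Z(-3, 35)*M)/(10766 - 16306) - 48165 = (√1169 + 41*4)/(10766 - 16306) - 48165 = (√1169 + 164)/(-5540) - 48165 = (164 + √1169)*(-1/5540) - 48165 = (-41/1385 - √1169/5540) - 48165 = -66708566/1385 - √1169/5540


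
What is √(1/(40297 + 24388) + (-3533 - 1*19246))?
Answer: I*√95310735131590/64685 ≈ 150.93*I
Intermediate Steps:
√(1/(40297 + 24388) + (-3533 - 1*19246)) = √(1/64685 + (-3533 - 19246)) = √(1/64685 - 22779) = √(-1473459614/64685) = I*√95310735131590/64685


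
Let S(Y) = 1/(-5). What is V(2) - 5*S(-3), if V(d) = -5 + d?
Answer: -2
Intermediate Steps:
S(Y) = -⅕
V(2) - 5*S(-3) = (-5 + 2) - 5*(-⅕) = -3 + 1 = -2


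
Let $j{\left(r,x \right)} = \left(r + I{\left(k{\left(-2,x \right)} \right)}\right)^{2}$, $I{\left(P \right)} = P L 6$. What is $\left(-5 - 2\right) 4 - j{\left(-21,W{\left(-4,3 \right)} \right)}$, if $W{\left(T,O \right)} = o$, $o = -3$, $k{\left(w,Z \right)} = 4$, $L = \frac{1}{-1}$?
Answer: $-2053$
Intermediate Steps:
$L = -1$
$W{\left(T,O \right)} = -3$
$I{\left(P \right)} = - 6 P$ ($I{\left(P \right)} = P \left(-1\right) 6 = - P 6 = - 6 P$)
$j{\left(r,x \right)} = \left(-24 + r\right)^{2}$ ($j{\left(r,x \right)} = \left(r - 24\right)^{2} = \left(-24 + r\right)^{2}$)
$\left(-5 - 2\right) 4 - j{\left(-21,W{\left(-4,3 \right)} \right)} = \left(-5 - 2\right) 4 - \left(-24 - 21\right)^{2} = \left(-7\right) 4 - \left(-45\right)^{2} = -28 - 2025 = -2053$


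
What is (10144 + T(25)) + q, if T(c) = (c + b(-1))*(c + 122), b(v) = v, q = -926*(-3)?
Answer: 16450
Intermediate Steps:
q = 2778
T(c) = (-1 + c)*(122 + c) (T(c) = (c - 1)*(c + 122) = (-1 + c)*(122 + c))
(10144 + T(25)) + q = (10144 + (-122 + 25² + 121*25)) + 2778 = (10144 + (-122 + 625 + 3025)) + 2778 = (10144 + 3528) + 2778 = 13672 + 2778 = 16450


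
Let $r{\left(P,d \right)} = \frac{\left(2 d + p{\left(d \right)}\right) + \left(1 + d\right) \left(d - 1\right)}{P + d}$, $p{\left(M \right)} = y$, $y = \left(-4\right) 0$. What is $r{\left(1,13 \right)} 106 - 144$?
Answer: $\frac{9274}{7} \approx 1324.9$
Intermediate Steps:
$y = 0$
$p{\left(M \right)} = 0$
$r{\left(P,d \right)} = \frac{2 d + \left(1 + d\right) \left(-1 + d\right)}{P + d}$ ($r{\left(P,d \right)} = \frac{\left(2 d + 0\right) + \left(1 + d\right) \left(d - 1\right)}{P + d} = \frac{2 d + \left(1 + d\right) \left(-1 + d\right)}{P + d}$)
$r{\left(1,13 \right)} 106 - 144 = \frac{-1 + 13^{2} + 2 \cdot 13}{1 + 13} \cdot 106 - 144 = \frac{-1 + 169 + 26}{14} \cdot 106 - 144 = \frac{1}{14} \cdot 194 \cdot 106 - 144 = \frac{97}{7} \cdot 106 - 144 = \frac{10282}{7} - 144 = \frac{9274}{7}$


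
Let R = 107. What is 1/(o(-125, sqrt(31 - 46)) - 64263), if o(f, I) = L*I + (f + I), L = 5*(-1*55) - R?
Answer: I/(-64388*I + 381*sqrt(15)) ≈ -1.5523e-5 + 3.5574e-7*I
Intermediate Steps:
L = -382 (L = 5*(-1*55) - 1*107 = 5*(-55) - 107 = -275 - 107 = -382)
o(f, I) = f - 381*I (o(f, I) = -382*I + (f + I) = -382*I + (I + f) = f - 381*I)
1/(o(-125, sqrt(31 - 46)) - 64263) = 1/((-125 - 381*sqrt(31 - 46)) - 64263) = 1/((-125 - 381*I*sqrt(15)) - 64263) = 1/(-64388 - 381*I*sqrt(15))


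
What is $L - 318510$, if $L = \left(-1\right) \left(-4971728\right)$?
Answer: $4653218$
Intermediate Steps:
$L = 4971728$
$L - 318510 = 4971728 - 318510 = 4653218$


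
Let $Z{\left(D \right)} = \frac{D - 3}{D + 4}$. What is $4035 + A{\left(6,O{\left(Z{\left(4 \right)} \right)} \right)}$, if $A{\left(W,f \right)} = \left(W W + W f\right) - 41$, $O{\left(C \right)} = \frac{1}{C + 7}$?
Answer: $\frac{76586}{19} \approx 4030.8$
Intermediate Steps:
$Z{\left(D \right)} = \frac{-3 + D}{4 + D}$
$O{\left(C \right)} = \frac{1}{7 + C}$
$A{\left(W,f \right)} = -41 + W^{2} + W f$ ($A{\left(W,f \right)} = \left(W^{2} + W f\right) - 41 = -41 + W^{2} + W f$)
$4035 + A{\left(6,O{\left(Z{\left(4 \right)} \right)} \right)} = 4035 + \left(-41 + 6^{2} + \frac{6}{7 + \frac{-3 + 4}{4 + 4}}\right) = 4035 + \left(-41 + 36 + \frac{6}{7 + \frac{1}{8} \cdot 1}\right) = 4035 + \left(-41 + 36 + \frac{6}{7 + \frac{1}{8}}\right) = 4035 + \left(-41 + 36 + \frac{6}{\frac{57}{8}}\right) = 4035 + \left(-41 + 36 + 6 \cdot \frac{8}{57}\right) = 4035 + \left(-41 + 36 + \frac{16}{19}\right) = 4035 - \frac{79}{19} = \frac{76586}{19}$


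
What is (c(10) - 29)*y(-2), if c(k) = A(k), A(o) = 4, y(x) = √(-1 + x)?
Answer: -25*I*√3 ≈ -43.301*I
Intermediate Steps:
c(k) = 4
(c(10) - 29)*y(-2) = (4 - 29)*√(-1 - 2) = -25*I*√3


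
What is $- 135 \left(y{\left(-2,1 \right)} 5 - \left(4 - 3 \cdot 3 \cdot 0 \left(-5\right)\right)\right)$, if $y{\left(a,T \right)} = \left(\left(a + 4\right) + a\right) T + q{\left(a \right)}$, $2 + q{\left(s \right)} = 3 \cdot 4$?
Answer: $-6210$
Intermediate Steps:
$q{\left(s \right)} = 10$ ($q{\left(s \right)} = -2 + 3 \cdot 4 = -2 + 12 = 10$)
$y{\left(a,T \right)} = 10 + T \left(4 + 2 a\right)$ ($y{\left(a,T \right)} = \left(\left(a + 4\right) + a\right) T + 10 = \left(\left(4 + a\right) + a\right) T + 10 = \left(4 + 2 a\right) T + 10 = T \left(4 + 2 a\right) + 10 = 10 + T \left(4 + 2 a\right)$)
$- 135 \left(y{\left(-2,1 \right)} 5 - \left(4 - 3 \cdot 3 \cdot 0 \left(-5\right)\right)\right) = - 135 \left(\left(10 + 4 \cdot 1 + 2 \cdot 1 \left(-2\right)\right) 5 - \left(4 - 3 \cdot 3 \cdot 0 \left(-5\right)\right)\right) = - 135 \left(\left(10 + 4 - 4\right) 5 - \left(4 - 3 \cdot 3 \cdot 0\right)\right) = - 135 \left(10 \cdot 5 + \left(-4 + 3 \cdot 0\right)\right) = - 135 \left(50 + \left(-4 + 0\right)\right) = - 135 \left(50 - 4\right) = \left(-135\right) 46 = -6210$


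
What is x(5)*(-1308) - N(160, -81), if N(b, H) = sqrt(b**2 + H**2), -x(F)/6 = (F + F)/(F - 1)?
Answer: 19620 - sqrt(32161) ≈ 19441.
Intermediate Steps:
x(F) = -12*F/(-1 + F) (x(F) = -6*(F + F)/(F - 1) = -6*2*F/(-1 + F) = -12*F/(-1 + F))
N(b, H) = sqrt(H**2 + b**2)
x(5)*(-1308) - N(160, -81) = -12*5/(-1 + 5)*(-1308) - sqrt((-81)**2 + 160**2) = -12*5/4*(-1308) - sqrt(6561 + 25600) = -12*5*1/4*(-1308) - sqrt(32161) = -15*(-1308) - sqrt(32161) = 19620 - sqrt(32161)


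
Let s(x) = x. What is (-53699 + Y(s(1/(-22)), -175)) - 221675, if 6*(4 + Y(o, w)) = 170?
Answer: -826049/3 ≈ -2.7535e+5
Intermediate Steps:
Y(o, w) = 73/3 (Y(o, w) = -4 + (⅙)*170 = -4 + 85/3 = 73/3)
(-53699 + Y(s(1/(-22)), -175)) - 221675 = (-53699 + 73/3) - 221675 = -161024/3 - 221675 = -826049/3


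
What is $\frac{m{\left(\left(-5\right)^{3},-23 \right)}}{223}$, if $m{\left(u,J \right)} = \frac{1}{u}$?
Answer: $- \frac{1}{27875} \approx -3.5874 \cdot 10^{-5}$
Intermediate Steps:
$\frac{m{\left(\left(-5\right)^{3},-23 \right)}}{223} = \frac{1}{\left(-5\right)^{3} \cdot 223} = \frac{1}{-125} \cdot \frac{1}{223} = \left(- \frac{1}{125}\right) \frac{1}{223} = - \frac{1}{27875}$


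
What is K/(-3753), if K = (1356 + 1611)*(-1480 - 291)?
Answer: 1751519/1251 ≈ 1400.1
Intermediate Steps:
K = -5254557 (K = 2967*(-1771) = -5254557)
K/(-3753) = -5254557/(-3753) = -5254557*(-1/3753) = 1751519/1251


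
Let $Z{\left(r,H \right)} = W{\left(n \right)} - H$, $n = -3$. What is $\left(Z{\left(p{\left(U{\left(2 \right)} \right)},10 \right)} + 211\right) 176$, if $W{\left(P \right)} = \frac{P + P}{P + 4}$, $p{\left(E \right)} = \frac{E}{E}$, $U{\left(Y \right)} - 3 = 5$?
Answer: $34320$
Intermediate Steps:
$U{\left(Y \right)} = 8$ ($U{\left(Y \right)} = 3 + 5 = 8$)
$p{\left(E \right)} = 1$
$W{\left(P \right)} = \frac{2 P}{4 + P}$
$Z{\left(r,H \right)} = -6 - H$ ($Z{\left(r,H \right)} = 2 \left(-3\right) \frac{1}{4 - 3} - H = 2 \left(-3\right) 1^{-1} - H = 2 \left(-3\right) 1 - H = -6 - H$)
$\left(Z{\left(p{\left(U{\left(2 \right)} \right)},10 \right)} + 211\right) 176 = \left(\left(-6 - 10\right) + 211\right) 176 = \left(-16 + 211\right) 176 = 195 \cdot 176 = 34320$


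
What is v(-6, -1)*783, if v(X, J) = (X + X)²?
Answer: 112752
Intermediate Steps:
v(X, J) = 4*X² (v(X, J) = (2*X)² = 4*X²)
v(-6, -1)*783 = (4*(-6)²)*783 = (4*36)*783 = 144*783 = 112752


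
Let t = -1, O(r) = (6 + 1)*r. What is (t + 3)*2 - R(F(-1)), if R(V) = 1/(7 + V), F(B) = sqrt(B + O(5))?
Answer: 53/15 + sqrt(34)/15 ≈ 3.9221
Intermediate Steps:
O(r) = 7*r
F(B) = sqrt(35 + B) (F(B) = sqrt(B + 7*5) = sqrt(B + 35) = sqrt(35 + B))
(t + 3)*2 - R(F(-1)) = (-1 + 3)*2 - 1/(7 + sqrt(35 - 1)) = 2*2 - 1/(7 + sqrt(34)) = 4 - 1/(7 + sqrt(34))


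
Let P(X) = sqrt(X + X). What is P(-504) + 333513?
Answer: 333513 + 12*I*sqrt(7) ≈ 3.3351e+5 + 31.749*I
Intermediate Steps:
P(X) = sqrt(2)*sqrt(X) (P(X) = sqrt(2*X) = sqrt(2)*sqrt(X))
P(-504) + 333513 = sqrt(2)*sqrt(-504) + 333513 = sqrt(2)*(6*I*sqrt(14)) + 333513 = 12*I*sqrt(7) + 333513 = 333513 + 12*I*sqrt(7)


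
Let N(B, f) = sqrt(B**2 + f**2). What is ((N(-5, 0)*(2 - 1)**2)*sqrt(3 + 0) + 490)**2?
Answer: 240175 + 4900*sqrt(3) ≈ 2.4866e+5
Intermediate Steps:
((N(-5, 0)*(2 - 1)**2)*sqrt(3 + 0) + 490)**2 = ((sqrt((-5)**2 + 0**2)*(2 - 1)**2)*sqrt(3 + 0) + 490)**2 = ((sqrt(25 + 0)*1**2)*sqrt(3) + 490)**2 = ((sqrt(25)*1)*sqrt(3) + 490)**2 = ((5*1)*sqrt(3) + 490)**2 = (5*sqrt(3) + 490)**2 = (490 + 5*sqrt(3))**2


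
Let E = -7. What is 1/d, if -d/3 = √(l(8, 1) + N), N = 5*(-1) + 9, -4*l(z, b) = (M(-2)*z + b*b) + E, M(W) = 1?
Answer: -√14/21 ≈ -0.17817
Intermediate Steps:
l(z, b) = 7/4 - z/4 - b²/4 (l(z, b) = -((1*z + b*b) - 7)/4 = -((z + b²) - 7)/4 = -(-7 + z + b²)/4 = 7/4 - z/4 - b²/4)
N = 4 (N = -5 + 9 = 4)
d = -3*√14/2 (d = -3*√((7/4 - ¼*8 - ¼*1²) + 4) = -3*√((7/4 - 2 - ¼*1) + 4) = -3*√((7/4 - 2 - ¼) + 4) = -3*√(-½ + 4) = -3*√14/2 ≈ -5.6125)
1/d = 1/(-3*√14/2) = -√14/21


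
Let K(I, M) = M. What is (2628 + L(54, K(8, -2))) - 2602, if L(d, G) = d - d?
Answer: 26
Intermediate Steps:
L(d, G) = 0
(2628 + L(54, K(8, -2))) - 2602 = (2628 + 0) - 2602 = 2628 - 2602 = 26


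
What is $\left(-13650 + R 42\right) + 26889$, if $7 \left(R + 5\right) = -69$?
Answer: $12615$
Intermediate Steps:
$R = - \frac{104}{7}$ ($R = -5 + \frac{1}{7} \left(-69\right) = -5 - \frac{69}{7} = - \frac{104}{7} \approx -14.857$)
$\left(-13650 + R 42\right) + 26889 = \left(-13650 - 624\right) + 26889 = -14274 + 26889 = 12615$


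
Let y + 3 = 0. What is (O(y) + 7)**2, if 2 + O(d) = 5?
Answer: 100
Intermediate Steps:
y = -3 (y = -3 + 0 = -3)
O(d) = 3 (O(d) = -2 + 5 = 3)
(O(y) + 7)**2 = (3 + 7)**2 = 10**2 = 100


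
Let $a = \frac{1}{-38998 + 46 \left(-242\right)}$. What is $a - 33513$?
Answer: $- \frac{1680006691}{50130} \approx -33513.0$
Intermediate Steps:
$a = - \frac{1}{50130}$ ($a = \frac{1}{-38998 - 11132} = \frac{1}{-50130} = - \frac{1}{50130} \approx -1.9948 \cdot 10^{-5}$)
$a - 33513 = - \frac{1}{50130} - 33513 = - \frac{1680006691}{50130}$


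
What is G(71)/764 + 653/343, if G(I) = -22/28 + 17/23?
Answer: 22948297/12054392 ≈ 1.9037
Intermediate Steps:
G(I) = -15/322 (G(I) = -22*1/28 + 17*(1/23) = -11/14 + 17/23 = -15/322)
G(71)/764 + 653/343 = -15/322/764 + 653/343 = -15/322*1/764 + 653*(1/343) = -15/246008 + 653/343 = 22948297/12054392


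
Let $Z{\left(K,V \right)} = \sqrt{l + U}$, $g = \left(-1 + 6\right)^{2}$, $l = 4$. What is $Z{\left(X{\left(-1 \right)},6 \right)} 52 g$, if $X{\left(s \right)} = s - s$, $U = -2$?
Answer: $1300 \sqrt{2} \approx 1838.5$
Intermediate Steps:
$g = 25$ ($g = 5^{2} = 25$)
$X{\left(s \right)} = 0$
$Z{\left(K,V \right)} = \sqrt{2}$ ($Z{\left(K,V \right)} = \sqrt{4 - 2} = \sqrt{2}$)
$Z{\left(X{\left(-1 \right)},6 \right)} 52 g = \sqrt{2} \cdot 52 \cdot 25 = 52 \sqrt{2} \cdot 25 = 1300 \sqrt{2}$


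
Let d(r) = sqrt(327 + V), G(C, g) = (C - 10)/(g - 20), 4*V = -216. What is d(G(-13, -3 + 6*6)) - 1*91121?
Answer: -91121 + sqrt(273) ≈ -91105.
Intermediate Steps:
V = -54 (V = (1/4)*(-216) = -54)
G(C, g) = (-10 + C)/(-20 + g)
d(r) = sqrt(273) (d(r) = sqrt(327 - 54) = sqrt(273))
d(G(-13, -3 + 6*6)) - 1*91121 = sqrt(273) - 1*91121 = sqrt(273) - 91121 = -91121 + sqrt(273)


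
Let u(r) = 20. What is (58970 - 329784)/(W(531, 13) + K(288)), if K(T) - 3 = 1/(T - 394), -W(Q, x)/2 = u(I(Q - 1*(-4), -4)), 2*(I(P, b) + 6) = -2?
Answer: 28706284/3923 ≈ 7317.4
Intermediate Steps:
I(P, b) = -7 (I(P, b) = -6 + (½)*(-2) = -6 - 1 = -7)
W(Q, x) = -40 (W(Q, x) = -2*20 = -40)
K(T) = 3 + 1/(-394 + T) (K(T) = 3 + 1/(T - 394) = 3 + 1/(-394 + T))
(58970 - 329784)/(W(531, 13) + K(288)) = (58970 - 329784)/(-40 + (-1181 + 3*288)/(-394 + 288)) = -270814/(-40 + (-1181 + 864)/(-106)) = -270814/(-40 - 1/106*(-317)) = -270814/(-40 + 317/106) = -270814/(-3923/106) = -270814*(-106/3923) = 28706284/3923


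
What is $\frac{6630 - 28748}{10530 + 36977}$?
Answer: $- \frac{22118}{47507} \approx -0.46557$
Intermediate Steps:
$\frac{6630 - 28748}{10530 + 36977} = - \frac{22118}{47507}$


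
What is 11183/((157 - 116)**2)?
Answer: 11183/1681 ≈ 6.6526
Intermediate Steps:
11183/((157 - 116)**2) = 11183/(41**2) = 11183/1681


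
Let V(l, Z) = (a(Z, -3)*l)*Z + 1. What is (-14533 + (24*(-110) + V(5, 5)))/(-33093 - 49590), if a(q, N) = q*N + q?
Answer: 17422/82683 ≈ 0.21071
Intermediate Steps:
a(q, N) = q + N*q (a(q, N) = N*q + q = q + N*q)
V(l, Z) = 1 - 2*l*Z² (V(l, Z) = ((Z*(1 - 3))*l)*Z + 1 = ((Z*(-2))*l)*Z + 1 = ((-2*Z)*l)*Z + 1 = (-2*Z*l)*Z + 1 = -2*l*Z² + 1 = 1 - 2*l*Z²)
(-14533 + (24*(-110) + V(5, 5)))/(-33093 - 49590) = (-14533 + (24*(-110) + (1 - 2*5*5²)))/(-33093 - 49590) = (-14533 + (-2640 + (1 - 2*5*25)))/(-82683) = (-14533 + (-2640 + (1 - 250)))*(-1/82683) = (-14533 + (-2640 - 249))*(-1/82683) = (-14533 - 2889)*(-1/82683) = -17422*(-1/82683) = 17422/82683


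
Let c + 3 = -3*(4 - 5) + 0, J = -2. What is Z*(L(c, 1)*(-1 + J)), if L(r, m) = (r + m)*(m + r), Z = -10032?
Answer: 30096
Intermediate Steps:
c = 0 (c = -3 + (-3*(4 - 5) + 0) = -3 + (-3*(-1) + 0) = -3 + (3 + 0) = -3 + 3 = 0)
L(r, m) = (m + r)² (L(r, m) = (m + r)*(m + r) = (m + r)²)
Z*(L(c, 1)*(-1 + J)) = -10032*(1 + 0)²*(-1 - 2) = -10032*1²*(-3) = -10032*(-3) = 30096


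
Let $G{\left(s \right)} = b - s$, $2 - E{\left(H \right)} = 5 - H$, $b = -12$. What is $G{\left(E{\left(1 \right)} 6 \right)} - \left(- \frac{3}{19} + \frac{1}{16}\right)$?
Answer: $\frac{29}{304} \approx 0.095395$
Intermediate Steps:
$E{\left(H \right)} = -3 + H$ ($E{\left(H \right)} = 2 - \left(5 - H\right) = 2 + \left(-5 + H\right) = -3 + H$)
$G{\left(s \right)} = -12 - s$
$G{\left(E{\left(1 \right)} 6 \right)} - \left(- \frac{3}{19} + \frac{1}{16}\right) = \left(-12 - \left(-3 + 1\right) 6\right) - \left(- \frac{3}{19} + \frac{1}{16}\right) = \left(-12 - \left(-2\right) 6\right) - - \frac{29}{304} = \left(-12 - -12\right) + \left(\frac{3}{19} - \frac{1}{16}\right) = \left(-12 + 12\right) + \frac{29}{304} = 0 + \frac{29}{304} = \frac{29}{304}$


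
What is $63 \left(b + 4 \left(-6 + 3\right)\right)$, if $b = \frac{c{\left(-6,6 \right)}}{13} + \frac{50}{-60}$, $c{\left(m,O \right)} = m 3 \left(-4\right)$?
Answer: $- \frac{11949}{26} \approx -459.58$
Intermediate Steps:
$c{\left(m,O \right)} = - 12 m$ ($c{\left(m,O \right)} = 3 m \left(-4\right) = - 12 m$)
$b = \frac{367}{78}$ ($b = \frac{\left(-12\right) \left(-6\right)}{13} + \frac{50}{-60} = 72 \cdot \frac{1}{13} + 50 \left(- \frac{1}{60}\right) = \frac{72}{13} - \frac{5}{6} = \frac{367}{78} \approx 4.7051$)
$63 \left(b + 4 \left(-6 + 3\right)\right) = 63 \left(\frac{367}{78} + 4 \left(-6 + 3\right)\right) = 63 \left(\frac{367}{78} + 4 \left(-3\right)\right) = 63 \left(\frac{367}{78} - 12\right) = 63 \left(- \frac{569}{78}\right) = - \frac{11949}{26}$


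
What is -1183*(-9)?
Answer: 10647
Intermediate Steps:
-1183*(-9) = 10647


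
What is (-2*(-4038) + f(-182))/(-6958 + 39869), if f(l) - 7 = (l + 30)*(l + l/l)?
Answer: 35595/32911 ≈ 1.0816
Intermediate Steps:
f(l) = 7 + (1 + l)*(30 + l) (f(l) = 7 + (l + 30)*(l + l/l) = 7 + (30 + l)*(l + 1) = 7 + (30 + l)*(1 + l) = 7 + (1 + l)*(30 + l))
(-2*(-4038) + f(-182))/(-6958 + 39869) = (-2*(-4038) + (37 + (-182)² + 31*(-182)))/(-6958 + 39869) = (8076 + (37 + 33124 - 5642))/32911 = (8076 + 27519)*(1/32911) = 35595*(1/32911) = 35595/32911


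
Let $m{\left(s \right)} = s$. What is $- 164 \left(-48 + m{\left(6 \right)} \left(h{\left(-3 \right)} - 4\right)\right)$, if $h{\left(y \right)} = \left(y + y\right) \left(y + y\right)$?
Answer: $-23616$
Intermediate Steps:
$h{\left(y \right)} = 4 y^{2}$ ($h{\left(y \right)} = 2 y 2 y = 4 y^{2}$)
$- 164 \left(-48 + m{\left(6 \right)} \left(h{\left(-3 \right)} - 4\right)\right) = - 164 \left(-48 + 6 \left(4 \left(-3\right)^{2} - 4\right)\right) = - 164 \left(-48 + 6 \left(4 \cdot 9 - 4\right)\right) = - 164 \left(-48 + 6 \left(36 - 4\right)\right) = - 164 \left(-48 + 6 \cdot 32\right) = - 164 \left(-48 + 192\right) = \left(-164\right) 144 = -23616$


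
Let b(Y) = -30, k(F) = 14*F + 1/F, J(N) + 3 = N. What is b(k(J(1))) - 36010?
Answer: -36040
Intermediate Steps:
J(N) = -3 + N
k(F) = 1/F + 14*F
b(k(J(1))) - 36010 = -30 - 36010 = -36040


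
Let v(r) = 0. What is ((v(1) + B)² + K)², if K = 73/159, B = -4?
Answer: 6848689/25281 ≈ 270.90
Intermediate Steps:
K = 73/159 (K = 73*(1/159) = 73/159 ≈ 0.45912)
((v(1) + B)² + K)² = ((0 - 4)² + 73/159)² = ((-4)² + 73/159)² = (16 + 73/159)² = (2617/159)² = 6848689/25281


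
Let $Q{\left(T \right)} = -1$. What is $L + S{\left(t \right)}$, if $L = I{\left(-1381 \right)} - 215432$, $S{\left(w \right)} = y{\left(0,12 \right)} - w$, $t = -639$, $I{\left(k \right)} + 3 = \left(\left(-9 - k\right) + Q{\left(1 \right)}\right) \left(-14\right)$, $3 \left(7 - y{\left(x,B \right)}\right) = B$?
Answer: $-233987$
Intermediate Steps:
$y{\left(x,B \right)} = 7 - \frac{B}{3}$
$I{\left(k \right)} = 137 + 14 k$ ($I{\left(k \right)} = -3 + \left(\left(-9 - k\right) - 1\right) \left(-14\right) = -3 + \left(-10 - k\right) \left(-14\right) = -3 + \left(140 + 14 k\right) = 137 + 14 k$)
$S{\left(w \right)} = 3 - w$ ($S{\left(w \right)} = \left(7 - 4\right) - w = 3 - w$)
$L = -234629$ ($L = \left(137 + 14 \left(-1381\right)\right) - 215432 = \left(137 - 19334\right) - 215432 = -19197 - 215432 = -234629$)
$L + S{\left(t \right)} = -234629 + \left(3 - -639\right) = -234629 + \left(3 + 639\right) = -234629 + 642 = -233987$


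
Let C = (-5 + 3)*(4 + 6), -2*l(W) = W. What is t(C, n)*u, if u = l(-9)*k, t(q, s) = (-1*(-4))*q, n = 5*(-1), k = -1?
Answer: 360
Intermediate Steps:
l(W) = -W/2
C = -20 (C = -2*10 = -20)
n = -5
t(q, s) = 4*q
u = -9/2 (u = -½*(-9)*(-1) = (9/2)*(-1) = -9/2 ≈ -4.5000)
t(C, n)*u = (4*(-20))*(-9/2) = -80*(-9/2) = 360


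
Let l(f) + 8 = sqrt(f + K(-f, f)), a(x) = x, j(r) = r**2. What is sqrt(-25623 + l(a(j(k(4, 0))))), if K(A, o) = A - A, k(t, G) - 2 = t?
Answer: 25*I*sqrt(41) ≈ 160.08*I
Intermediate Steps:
k(t, G) = 2 + t
K(A, o) = 0
l(f) = -8 + sqrt(f) (l(f) = -8 + sqrt(f + 0) = -8 + sqrt(f))
sqrt(-25623 + l(a(j(k(4, 0))))) = sqrt(-25623 + (-8 + sqrt((2 + 4)**2))) = sqrt(-25623 + (-8 + sqrt(6**2))) = sqrt(-25623 + (-8 + sqrt(36))) = sqrt(-25623 + (-8 + 6)) = sqrt(-25623 - 2) = sqrt(-25625) = 25*I*sqrt(41)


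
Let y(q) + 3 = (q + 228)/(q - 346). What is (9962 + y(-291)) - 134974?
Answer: -11376356/91 ≈ -1.2501e+5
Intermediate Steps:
y(q) = -3 + (228 + q)/(-346 + q) (y(q) = -3 + (q + 228)/(q - 346) = -3 + (228 + q)/(-346 + q))
(9962 + y(-291)) - 134974 = (9962 + 2*(633 - 1*(-291))/(-346 - 291)) - 134974 = (9962 + 2*(633 + 291)/(-637)) - 134974 = (9962 + 2*(-1/637)*924) - 134974 = (9962 - 264/91) - 134974 = 906278/91 - 134974 = -11376356/91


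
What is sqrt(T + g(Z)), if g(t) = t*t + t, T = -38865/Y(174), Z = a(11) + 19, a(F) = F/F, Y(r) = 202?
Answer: 5*sqrt(371478)/202 ≈ 15.086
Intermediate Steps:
a(F) = 1
Z = 20 (Z = 1 + 19 = 20)
T = -38865/202 ≈ -192.40
g(t) = t + t**2 (g(t) = t**2 + t = t + t**2)
sqrt(T + g(Z)) = sqrt(-38865/202 + 20*(1 + 20)) = sqrt(-38865/202 + 20*21) = sqrt(-38865/202 + 420) = sqrt(45975/202) = 5*sqrt(371478)/202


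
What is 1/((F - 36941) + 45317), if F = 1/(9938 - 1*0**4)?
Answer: 9938/83240689 ≈ 0.00011939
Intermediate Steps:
F = 1/9938 (F = 1/(9938 - 1*0) = 1/(9938 + 0) = 1/9938 ≈ 0.00010062)
1/((F - 36941) + 45317) = 1/((1/9938 - 36941) + 45317) = 1/(-367119657/9938 + 45317) = 1/(83240689/9938) = 9938/83240689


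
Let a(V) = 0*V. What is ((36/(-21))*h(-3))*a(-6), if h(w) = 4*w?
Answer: 0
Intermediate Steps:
a(V) = 0
((36/(-21))*h(-3))*a(-6) = ((36/(-21))*(4*(-3)))*0 = ((36*(-1/21))*(-12))*0 = -12/7*(-12)*0 = (144/7)*0 = 0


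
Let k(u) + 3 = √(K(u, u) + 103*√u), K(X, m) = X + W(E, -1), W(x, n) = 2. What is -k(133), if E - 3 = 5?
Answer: 3 - √(135 + 103*√133) ≈ -33.371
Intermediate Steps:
E = 8 (E = 3 + 5 = 8)
K(X, m) = 2 + X (K(X, m) = X + 2 = 2 + X)
k(u) = -3 + √(2 + u + 103*√u) (k(u) = -3 + √((2 + u) + 103*√u) = -3 + √(2 + u + 103*√u))
-k(133) = -(-3 + √(2 + 133 + 103*√133)) = -(-3 + √(135 + 103*√133)) = 3 - √(135 + 103*√133)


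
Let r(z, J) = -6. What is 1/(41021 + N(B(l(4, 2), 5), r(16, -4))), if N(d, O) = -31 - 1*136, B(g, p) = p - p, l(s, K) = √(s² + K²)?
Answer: 1/40854 ≈ 2.4477e-5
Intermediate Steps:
l(s, K) = √(K² + s²)
B(g, p) = 0
N(d, O) = -167 (N(d, O) = -31 - 136 = -167)
1/(41021 + N(B(l(4, 2), 5), r(16, -4))) = 1/(41021 - 167) = 1/40854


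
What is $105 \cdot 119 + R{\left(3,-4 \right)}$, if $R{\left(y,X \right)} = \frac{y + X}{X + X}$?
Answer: $\frac{99961}{8} \approx 12495.0$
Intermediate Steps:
$R{\left(y,X \right)} = \frac{X + y}{2 X}$
$105 \cdot 119 + R{\left(3,-4 \right)} = 105 \cdot 119 + \frac{-4 + 3}{2 \left(-4\right)} = 12495 + \frac{1}{2} \left(- \frac{1}{4}\right) \left(-1\right) = 12495 + \frac{1}{8} = \frac{99961}{8}$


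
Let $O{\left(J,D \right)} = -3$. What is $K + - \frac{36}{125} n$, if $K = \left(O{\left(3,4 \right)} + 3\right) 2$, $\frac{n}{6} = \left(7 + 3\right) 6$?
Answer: $- \frac{2592}{25} \approx -103.68$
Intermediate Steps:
$n = 360$ ($n = 6 \left(7 + 3\right) 6 = 6 \cdot 10 \cdot 6 = 6 \cdot 60 = 360$)
$K = 0$ ($K = \left(-3 + 3\right) 2 = 0 \cdot 2 = 0$)
$K + - \frac{36}{125} n = 0 + - \frac{36}{125} \cdot 360 = 0 + \left(-36\right) \frac{1}{125} \cdot 360 = 0 - \frac{2592}{25} = - \frac{2592}{25}$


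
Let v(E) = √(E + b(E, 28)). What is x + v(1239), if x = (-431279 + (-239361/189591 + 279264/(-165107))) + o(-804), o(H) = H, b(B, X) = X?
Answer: -4508500244334774/10434267079 + √1267 ≈ -4.3205e+5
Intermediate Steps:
v(E) = √(28 + E) (v(E) = √(E + 28) = √(28 + E))
x = -4508500244334774/10434267079 (x = (-431279 + (-239361/189591 + 279264/(-165107))) - 804 = (-431279 + (-239361*1/189591 + 279264*(-1/165107))) - 804 = (-431279 + (-79787/63197 - 279264/165107)) - 804 = (-431279 - 30822039217/10434267079) - 804 = -4500111093603258/10434267079 - 804 = -4508500244334774/10434267079 ≈ -4.3209e+5)
x + v(1239) = -4508500244334774/10434267079 + √(28 + 1239) = -4508500244334774/10434267079 + √1267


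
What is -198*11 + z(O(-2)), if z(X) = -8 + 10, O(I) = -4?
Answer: -2176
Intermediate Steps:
z(X) = 2
-198*11 + z(O(-2)) = -198*11 + 2 = -11*198 + 2 = -2178 + 2 = -2176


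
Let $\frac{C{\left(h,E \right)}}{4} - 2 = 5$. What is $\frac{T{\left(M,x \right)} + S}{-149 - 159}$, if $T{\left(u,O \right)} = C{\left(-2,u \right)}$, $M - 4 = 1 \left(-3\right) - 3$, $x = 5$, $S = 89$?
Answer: $- \frac{117}{308} \approx -0.37987$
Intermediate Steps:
$M = -2$ ($M = 4 + \left(1 \left(-3\right) - 3\right) = 4 - 6 = -2$)
$C{\left(h,E \right)} = 28$ ($C{\left(h,E \right)} = 8 + 4 \cdot 5 = 8 + 20 = 28$)
$T{\left(u,O \right)} = 28$
$\frac{T{\left(M,x \right)} + S}{-149 - 159} = \frac{28 + 89}{-149 - 159} = \frac{117}{-308} = 117 \left(- \frac{1}{308}\right) = - \frac{117}{308}$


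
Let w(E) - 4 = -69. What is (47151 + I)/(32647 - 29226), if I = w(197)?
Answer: 47086/3421 ≈ 13.764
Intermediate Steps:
w(E) = -65 (w(E) = 4 - 69 = -65)
I = -65
(47151 + I)/(32647 - 29226) = (47151 - 65)/(32647 - 29226) = 47086/3421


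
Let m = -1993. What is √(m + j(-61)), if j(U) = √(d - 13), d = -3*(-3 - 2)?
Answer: √(-1993 + √2) ≈ 44.627*I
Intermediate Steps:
d = 15 (d = -3*(-5) = 15)
j(U) = √2 (j(U) = √(15 - 13) = √2)
√(m + j(-61)) = √(-1993 + √2)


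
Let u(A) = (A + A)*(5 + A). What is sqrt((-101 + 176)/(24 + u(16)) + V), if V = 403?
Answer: sqrt(5424218)/116 ≈ 20.078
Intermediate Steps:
u(A) = 2*A*(5 + A) (u(A) = (2*A)*(5 + A) = 2*A*(5 + A))
sqrt((-101 + 176)/(24 + u(16)) + V) = sqrt((-101 + 176)/(24 + 2*16*(5 + 16)) + 403) = sqrt(75/(24 + 2*16*21) + 403) = sqrt(75/(24 + 672) + 403) = sqrt(75/696 + 403) = sqrt(75*(1/696) + 403) = sqrt(25/232 + 403) = sqrt(93521/232) = sqrt(5424218)/116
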